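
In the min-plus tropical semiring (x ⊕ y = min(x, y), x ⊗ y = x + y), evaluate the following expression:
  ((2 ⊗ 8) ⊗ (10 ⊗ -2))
((2 ⊗ 8) ⊗ (10 ⊗ -2)) = 18

Expand innermost to outermost. Recall ⊕ takes the minimum of its arguments and ⊗ takes their sum. Working out the expression ((2 ⊗ 8) ⊗ (10 ⊗ -2)) gives 18.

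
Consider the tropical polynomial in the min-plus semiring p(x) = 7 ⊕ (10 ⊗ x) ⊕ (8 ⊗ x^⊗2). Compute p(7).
p(7) = 7

A tropical monomial a ⊗ x^⊗i evaluates to a + i · x. Evaluating each term at x = 7:
  Term 0 contributes 7 + 0 · 7 = 7
  Term 1 contributes 10 + 1 · 7 = 17
  Term 2 contributes 8 + 2 · 7 = 22
p(7) = ⊕ of these = min[7, 17, 22] = 7.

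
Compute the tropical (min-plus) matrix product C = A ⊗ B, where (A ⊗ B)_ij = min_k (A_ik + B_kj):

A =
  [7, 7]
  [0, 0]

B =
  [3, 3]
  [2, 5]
A ⊗ B =
  [9, 10]
  [2, 3]

Apply the min-plus product entry-by-entry:
  C[0][0] = min over k of (A[0][0] + B[0][0] = 7 + 3 = 10, A[0][1] + B[1][0] = 7 + 2 = 9) = 9 (attained at k = 1)
  C[0][1] = min over k of (A[0][0] + B[0][1] = 7 + 3 = 10, A[0][1] + B[1][1] = 7 + 5 = 12) = 10 (attained at k = 0)
  C[1][0] = min over k of (A[1][0] + B[0][0] = 0 + 3 = 3, A[1][1] + B[1][0] = 0 + 2 = 2) = 2 (attained at k = 1)
  C[1][1] = min over k of (A[1][0] + B[0][1] = 0 + 3 = 3, A[1][1] + B[1][1] = 0 + 5 = 5) = 3 (attained at k = 0)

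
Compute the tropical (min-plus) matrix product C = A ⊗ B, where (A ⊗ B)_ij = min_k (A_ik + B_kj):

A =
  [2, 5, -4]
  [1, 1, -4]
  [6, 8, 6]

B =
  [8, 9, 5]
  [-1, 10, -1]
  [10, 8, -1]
A ⊗ B =
  [4, 4, -5]
  [0, 4, -5]
  [7, 14, 5]

Apply the min-plus product entry-by-entry:
  C[0][0] = min over k of (A[0][0] + B[0][0] = 2 + 8 = 10, A[0][1] + B[1][0] = 5 + -1 = 4, A[0][2] + B[2][0] = -4 + 10 = 6) = 4 (attained at k = 1)
  C[0][1] = min over k of (A[0][0] + B[0][1] = 2 + 9 = 11, A[0][1] + B[1][1] = 5 + 10 = 15, A[0][2] + B[2][1] = -4 + 8 = 4) = 4 (attained at k = 2)
  C[0][2] = min over k of (A[0][0] + B[0][2] = 2 + 5 = 7, A[0][1] + B[1][2] = 5 + -1 = 4, A[0][2] + B[2][2] = -4 + -1 = -5) = -5 (attained at k = 2)
  C[1][0] = min over k of (A[1][0] + B[0][0] = 1 + 8 = 9, A[1][1] + B[1][0] = 1 + -1 = 0, A[1][2] + B[2][0] = -4 + 10 = 6) = 0 (attained at k = 1)
  C[1][1] = min over k of (A[1][0] + B[0][1] = 1 + 9 = 10, A[1][1] + B[1][1] = 1 + 10 = 11, A[1][2] + B[2][1] = -4 + 8 = 4) = 4 (attained at k = 2)
  C[1][2] = min over k of (A[1][0] + B[0][2] = 1 + 5 = 6, A[1][1] + B[1][2] = 1 + -1 = 0, A[1][2] + B[2][2] = -4 + -1 = -5) = -5 (attained at k = 2)
  C[2][0] = min over k of (A[2][0] + B[0][0] = 6 + 8 = 14, A[2][1] + B[1][0] = 8 + -1 = 7, A[2][2] + B[2][0] = 6 + 10 = 16) = 7 (attained at k = 1)
  C[2][1] = min over k of (A[2][0] + B[0][1] = 6 + 9 = 15, A[2][1] + B[1][1] = 8 + 10 = 18, A[2][2] + B[2][1] = 6 + 8 = 14) = 14 (attained at k = 2)
  C[2][2] = min over k of (A[2][0] + B[0][2] = 6 + 5 = 11, A[2][1] + B[1][2] = 8 + -1 = 7, A[2][2] + B[2][2] = 6 + -1 = 5) = 5 (attained at k = 2)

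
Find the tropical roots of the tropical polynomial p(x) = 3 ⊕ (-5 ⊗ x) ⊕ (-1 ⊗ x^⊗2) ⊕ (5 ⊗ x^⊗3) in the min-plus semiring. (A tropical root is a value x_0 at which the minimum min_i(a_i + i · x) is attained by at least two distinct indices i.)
Roots: {-6, -4, 8}

Each tropical root is a break point of the lower envelope of the lines y = a_i + i · x (there are 4 lines, with slopes 0, 1, ..., 3). Only the lines that attain the minimum somewhere contribute to roots; other lines are dominated. Here the surviving (envelope) indices are i = 3, i = 2, i = 1, i = 0.
Intersections between consecutive envelope lines give the roots: for adjacent envelope indices i < j the intersection is x = (a_i − a_j) / (j − i). Reading off the sorted break points: {-6, -4, 8}.
Verification: at each break x_0, at least two indices attain the minimum of min_i(a_i + i · x_0).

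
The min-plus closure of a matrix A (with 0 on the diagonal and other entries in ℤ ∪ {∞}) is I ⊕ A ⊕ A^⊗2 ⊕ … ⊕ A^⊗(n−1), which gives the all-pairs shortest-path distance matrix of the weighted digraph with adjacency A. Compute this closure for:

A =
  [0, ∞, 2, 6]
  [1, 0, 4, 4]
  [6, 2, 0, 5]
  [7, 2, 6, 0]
Closure =
  [0, 4, 2, 6]
  [1, 0, 3, 4]
  [3, 2, 0, 5]
  [3, 2, 5, 0]

This is the Floyd-Warshall all-pairs shortest-path computation. For each intermediate vertex k = 0, 1, …, 3, update dist[i][j] ← min(dist[i][j], dist[i][k] + dist[k][j]). The final matrix gives, for each (i, j), the minimum total weight of any directed path from i to j (possibly empty when i = j).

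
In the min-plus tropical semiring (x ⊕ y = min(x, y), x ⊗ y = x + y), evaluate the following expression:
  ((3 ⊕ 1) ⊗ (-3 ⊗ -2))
((3 ⊕ 1) ⊗ (-3 ⊗ -2)) = -4

Expand innermost to outermost. Recall ⊕ takes the minimum of its arguments and ⊗ takes their sum. Working out the expression ((3 ⊕ 1) ⊗ (-3 ⊗ -2)) gives -4.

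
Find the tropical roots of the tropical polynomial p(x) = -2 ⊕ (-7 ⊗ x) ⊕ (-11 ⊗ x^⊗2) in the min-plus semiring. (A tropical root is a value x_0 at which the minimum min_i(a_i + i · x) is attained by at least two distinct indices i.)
Roots: {4, 5}

Each tropical root is a break point of the lower envelope of the lines y = a_i + i · x (there are 3 lines, with slopes 0, 1, ..., 2). Only the lines that attain the minimum somewhere contribute to roots; other lines are dominated. Here the surviving (envelope) indices are i = 2, i = 1, i = 0.
Intersections between consecutive envelope lines give the roots: for adjacent envelope indices i < j the intersection is x = (a_i − a_j) / (j − i). Reading off the sorted break points: {4, 5}.
Verification: at each break x_0, at least two indices attain the minimum of min_i(a_i + i · x_0).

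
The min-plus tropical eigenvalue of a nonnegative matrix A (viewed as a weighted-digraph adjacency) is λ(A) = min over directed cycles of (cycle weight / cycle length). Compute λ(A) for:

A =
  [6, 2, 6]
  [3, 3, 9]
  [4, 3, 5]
λ(A) = 5/2

Enumerate directed cycles and compute their means (weight / length). Sample:
  cycle 0 → 0: weight = 6, length = 1, mean = 6/1 ≈ 6.000
  cycle 1 → 1: weight = 3, length = 1, mean = 3/1 ≈ 3.000
  cycle 2 → 2: weight = 5, length = 1, mean = 5/1 ≈ 5.000
  cycle 0 → 1 → 0: weight = 5, length = 2, mean = 5/2 ≈ 2.500
  cycle 0 → 2 → 0: weight = 10, length = 2, mean = 10/2 ≈ 5.000
  cycle 1 → 0 → 1: weight = 5, length = 2, mean = 5/2 ≈ 2.500
Minimum mean = 2.500, attained e.g. along the cycle 0 → 1 → 0 with weight 5 and length 2. So λ(A) = 5/2 = 5/2.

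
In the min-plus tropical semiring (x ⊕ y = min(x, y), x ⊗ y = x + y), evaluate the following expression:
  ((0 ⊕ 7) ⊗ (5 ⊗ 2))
((0 ⊕ 7) ⊗ (5 ⊗ 2)) = 7

Expand innermost to outermost. Recall ⊕ takes the minimum of its arguments and ⊗ takes their sum. Working out the expression ((0 ⊕ 7) ⊗ (5 ⊗ 2)) gives 7.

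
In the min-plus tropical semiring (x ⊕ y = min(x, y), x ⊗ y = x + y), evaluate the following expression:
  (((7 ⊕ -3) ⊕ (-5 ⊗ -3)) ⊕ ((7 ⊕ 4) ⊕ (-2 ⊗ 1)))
(((7 ⊕ -3) ⊕ (-5 ⊗ -3)) ⊕ ((7 ⊕ 4) ⊕ (-2 ⊗ 1))) = -8

Expand innermost to outermost. Recall ⊕ takes the minimum of its arguments and ⊗ takes their sum. Working out the expression (((7 ⊕ -3) ⊕ (-5 ⊗ -3)) ⊕ ((7 ⊕ 4) ⊕ (-2 ⊗ 1))) gives -8.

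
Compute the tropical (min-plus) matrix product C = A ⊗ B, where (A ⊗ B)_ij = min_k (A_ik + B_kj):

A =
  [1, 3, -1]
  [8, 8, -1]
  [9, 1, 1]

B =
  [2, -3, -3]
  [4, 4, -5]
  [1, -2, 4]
A ⊗ B =
  [0, -3, -2]
  [0, -3, 3]
  [2, -1, -4]

Apply the min-plus product entry-by-entry:
  C[0][0] = min over k of (A[0][0] + B[0][0] = 1 + 2 = 3, A[0][1] + B[1][0] = 3 + 4 = 7, A[0][2] + B[2][0] = -1 + 1 = 0) = 0 (attained at k = 2)
  C[0][1] = min over k of (A[0][0] + B[0][1] = 1 + -3 = -2, A[0][1] + B[1][1] = 3 + 4 = 7, A[0][2] + B[2][1] = -1 + -2 = -3) = -3 (attained at k = 2)
  C[0][2] = min over k of (A[0][0] + B[0][2] = 1 + -3 = -2, A[0][1] + B[1][2] = 3 + -5 = -2, A[0][2] + B[2][2] = -1 + 4 = 3) = -2 (attained at k = 0)
  C[1][0] = min over k of (A[1][0] + B[0][0] = 8 + 2 = 10, A[1][1] + B[1][0] = 8 + 4 = 12, A[1][2] + B[2][0] = -1 + 1 = 0) = 0 (attained at k = 2)
  C[1][1] = min over k of (A[1][0] + B[0][1] = 8 + -3 = 5, A[1][1] + B[1][1] = 8 + 4 = 12, A[1][2] + B[2][1] = -1 + -2 = -3) = -3 (attained at k = 2)
  C[1][2] = min over k of (A[1][0] + B[0][2] = 8 + -3 = 5, A[1][1] + B[1][2] = 8 + -5 = 3, A[1][2] + B[2][2] = -1 + 4 = 3) = 3 (attained at k = 1)
  C[2][0] = min over k of (A[2][0] + B[0][0] = 9 + 2 = 11, A[2][1] + B[1][0] = 1 + 4 = 5, A[2][2] + B[2][0] = 1 + 1 = 2) = 2 (attained at k = 2)
  C[2][1] = min over k of (A[2][0] + B[0][1] = 9 + -3 = 6, A[2][1] + B[1][1] = 1 + 4 = 5, A[2][2] + B[2][1] = 1 + -2 = -1) = -1 (attained at k = 2)
  C[2][2] = min over k of (A[2][0] + B[0][2] = 9 + -3 = 6, A[2][1] + B[1][2] = 1 + -5 = -4, A[2][2] + B[2][2] = 1 + 4 = 5) = -4 (attained at k = 1)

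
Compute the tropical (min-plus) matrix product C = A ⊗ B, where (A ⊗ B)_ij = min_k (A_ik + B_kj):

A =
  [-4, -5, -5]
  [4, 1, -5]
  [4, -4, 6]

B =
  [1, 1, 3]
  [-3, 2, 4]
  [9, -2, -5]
A ⊗ B =
  [-8, -7, -10]
  [-2, -7, -10]
  [-7, -2, 0]

Apply the min-plus product entry-by-entry:
  C[0][0] = min over k of (A[0][0] + B[0][0] = -4 + 1 = -3, A[0][1] + B[1][0] = -5 + -3 = -8, A[0][2] + B[2][0] = -5 + 9 = 4) = -8 (attained at k = 1)
  C[0][1] = min over k of (A[0][0] + B[0][1] = -4 + 1 = -3, A[0][1] + B[1][1] = -5 + 2 = -3, A[0][2] + B[2][1] = -5 + -2 = -7) = -7 (attained at k = 2)
  C[0][2] = min over k of (A[0][0] + B[0][2] = -4 + 3 = -1, A[0][1] + B[1][2] = -5 + 4 = -1, A[0][2] + B[2][2] = -5 + -5 = -10) = -10 (attained at k = 2)
  C[1][0] = min over k of (A[1][0] + B[0][0] = 4 + 1 = 5, A[1][1] + B[1][0] = 1 + -3 = -2, A[1][2] + B[2][0] = -5 + 9 = 4) = -2 (attained at k = 1)
  C[1][1] = min over k of (A[1][0] + B[0][1] = 4 + 1 = 5, A[1][1] + B[1][1] = 1 + 2 = 3, A[1][2] + B[2][1] = -5 + -2 = -7) = -7 (attained at k = 2)
  C[1][2] = min over k of (A[1][0] + B[0][2] = 4 + 3 = 7, A[1][1] + B[1][2] = 1 + 4 = 5, A[1][2] + B[2][2] = -5 + -5 = -10) = -10 (attained at k = 2)
  C[2][0] = min over k of (A[2][0] + B[0][0] = 4 + 1 = 5, A[2][1] + B[1][0] = -4 + -3 = -7, A[2][2] + B[2][0] = 6 + 9 = 15) = -7 (attained at k = 1)
  C[2][1] = min over k of (A[2][0] + B[0][1] = 4 + 1 = 5, A[2][1] + B[1][1] = -4 + 2 = -2, A[2][2] + B[2][1] = 6 + -2 = 4) = -2 (attained at k = 1)
  C[2][2] = min over k of (A[2][0] + B[0][2] = 4 + 3 = 7, A[2][1] + B[1][2] = -4 + 4 = 0, A[2][2] + B[2][2] = 6 + -5 = 1) = 0 (attained at k = 1)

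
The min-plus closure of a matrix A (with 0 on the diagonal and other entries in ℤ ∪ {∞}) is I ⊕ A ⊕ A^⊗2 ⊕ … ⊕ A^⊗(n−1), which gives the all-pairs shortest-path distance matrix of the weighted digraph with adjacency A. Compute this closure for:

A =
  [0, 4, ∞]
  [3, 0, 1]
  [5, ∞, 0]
Closure =
  [0, 4, 5]
  [3, 0, 1]
  [5, 9, 0]

This is the Floyd-Warshall all-pairs shortest-path computation. For each intermediate vertex k = 0, 1, …, 2, update dist[i][j] ← min(dist[i][j], dist[i][k] + dist[k][j]). The final matrix gives, for each (i, j), the minimum total weight of any directed path from i to j (possibly empty when i = j).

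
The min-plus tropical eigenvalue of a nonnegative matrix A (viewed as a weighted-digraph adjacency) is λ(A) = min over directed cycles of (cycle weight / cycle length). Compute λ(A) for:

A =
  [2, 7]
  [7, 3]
λ(A) = 2

Enumerate directed cycles and compute their means (weight / length). Sample:
  cycle 0 → 0: weight = 2, length = 1, mean = 2/1 ≈ 2.000
  cycle 1 → 1: weight = 3, length = 1, mean = 3/1 ≈ 3.000
  cycle 0 → 1 → 0: weight = 14, length = 2, mean = 14/2 ≈ 7.000
  cycle 1 → 0 → 1: weight = 14, length = 2, mean = 14/2 ≈ 7.000
Minimum mean = 2.000, attained e.g. along the cycle 0 → 0 with weight 2 and length 1. So λ(A) = 2/1 = 2.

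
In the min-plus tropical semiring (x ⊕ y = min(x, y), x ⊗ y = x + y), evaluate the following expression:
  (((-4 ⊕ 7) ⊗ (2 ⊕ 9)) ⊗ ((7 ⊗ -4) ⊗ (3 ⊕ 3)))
(((-4 ⊕ 7) ⊗ (2 ⊕ 9)) ⊗ ((7 ⊗ -4) ⊗ (3 ⊕ 3))) = 4

Expand innermost to outermost. Recall ⊕ takes the minimum of its arguments and ⊗ takes their sum. Working out the expression (((-4 ⊕ 7) ⊗ (2 ⊕ 9)) ⊗ ((7 ⊗ -4) ⊗ (3 ⊕ 3))) gives 4.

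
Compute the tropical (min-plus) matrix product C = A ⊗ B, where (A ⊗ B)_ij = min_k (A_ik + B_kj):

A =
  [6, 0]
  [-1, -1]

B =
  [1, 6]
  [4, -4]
A ⊗ B =
  [4, -4]
  [0, -5]

Apply the min-plus product entry-by-entry:
  C[0][0] = min over k of (A[0][0] + B[0][0] = 6 + 1 = 7, A[0][1] + B[1][0] = 0 + 4 = 4) = 4 (attained at k = 1)
  C[0][1] = min over k of (A[0][0] + B[0][1] = 6 + 6 = 12, A[0][1] + B[1][1] = 0 + -4 = -4) = -4 (attained at k = 1)
  C[1][0] = min over k of (A[1][0] + B[0][0] = -1 + 1 = 0, A[1][1] + B[1][0] = -1 + 4 = 3) = 0 (attained at k = 0)
  C[1][1] = min over k of (A[1][0] + B[0][1] = -1 + 6 = 5, A[1][1] + B[1][1] = -1 + -4 = -5) = -5 (attained at k = 1)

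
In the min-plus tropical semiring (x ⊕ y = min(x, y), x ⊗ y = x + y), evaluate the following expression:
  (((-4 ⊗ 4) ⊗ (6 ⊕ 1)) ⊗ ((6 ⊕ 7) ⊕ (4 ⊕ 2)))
(((-4 ⊗ 4) ⊗ (6 ⊕ 1)) ⊗ ((6 ⊕ 7) ⊕ (4 ⊕ 2))) = 3

Expand innermost to outermost. Recall ⊕ takes the minimum of its arguments and ⊗ takes their sum. Working out the expression (((-4 ⊗ 4) ⊗ (6 ⊕ 1)) ⊗ ((6 ⊕ 7) ⊕ (4 ⊕ 2))) gives 3.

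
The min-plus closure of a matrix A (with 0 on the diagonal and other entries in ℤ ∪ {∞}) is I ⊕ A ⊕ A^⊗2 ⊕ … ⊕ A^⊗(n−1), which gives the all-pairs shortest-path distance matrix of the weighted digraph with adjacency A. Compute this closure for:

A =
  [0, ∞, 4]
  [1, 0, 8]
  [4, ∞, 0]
Closure =
  [0, ∞, 4]
  [1, 0, 5]
  [4, ∞, 0]

This is the Floyd-Warshall all-pairs shortest-path computation. For each intermediate vertex k = 0, 1, …, 2, update dist[i][j] ← min(dist[i][j], dist[i][k] + dist[k][j]). The final matrix gives, for each (i, j), the minimum total weight of any directed path from i to j (possibly empty when i = j).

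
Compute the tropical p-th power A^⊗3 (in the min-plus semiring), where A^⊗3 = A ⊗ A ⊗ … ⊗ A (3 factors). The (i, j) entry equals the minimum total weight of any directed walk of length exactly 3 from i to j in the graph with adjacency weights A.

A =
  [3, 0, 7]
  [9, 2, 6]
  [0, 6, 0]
A^⊗3 =
  [6, 4, 6]
  [6, 6, 6]
  [0, 0, 0]

Each entry (A^⊗3)_ij equals the minimum over all length-3 walks i = v_0 → v_1 → … → v_3 = j of Σ_t A[v_t][v_{t+1}]. For example, for (i, j) = (0, 2) we minimise over 9 possible intermediate vertex sequences; the minimum is 6, attained along the walk 0 → 1 → 2 → 2.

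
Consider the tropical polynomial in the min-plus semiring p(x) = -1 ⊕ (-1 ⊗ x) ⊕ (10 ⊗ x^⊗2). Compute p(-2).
p(-2) = -3

A tropical monomial a ⊗ x^⊗i evaluates to a + i · x. Evaluating each term at x = -2:
  Term 0 contributes -1 + 0 · -2 = -1
  Term 1 contributes -1 + 1 · -2 = -3
  Term 2 contributes 10 + 2 · -2 = 6
p(-2) = ⊕ of these = min[-1, -3, 6] = -3.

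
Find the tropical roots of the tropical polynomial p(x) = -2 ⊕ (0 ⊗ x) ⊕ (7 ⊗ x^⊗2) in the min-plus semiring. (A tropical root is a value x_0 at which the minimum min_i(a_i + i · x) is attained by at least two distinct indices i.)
Roots: {-7, -2}

Each tropical root is a break point of the lower envelope of the lines y = a_i + i · x (there are 3 lines, with slopes 0, 1, ..., 2). Only the lines that attain the minimum somewhere contribute to roots; other lines are dominated. Here the surviving (envelope) indices are i = 2, i = 1, i = 0.
Intersections between consecutive envelope lines give the roots: for adjacent envelope indices i < j the intersection is x = (a_i − a_j) / (j − i). Reading off the sorted break points: {-7, -2}.
Verification: at each break x_0, at least two indices attain the minimum of min_i(a_i + i · x_0).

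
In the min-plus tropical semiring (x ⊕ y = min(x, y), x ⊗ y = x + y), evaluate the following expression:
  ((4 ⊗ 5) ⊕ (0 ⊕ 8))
((4 ⊗ 5) ⊕ (0 ⊕ 8)) = 0

Expand innermost to outermost. Recall ⊕ takes the minimum of its arguments and ⊗ takes their sum. Working out the expression ((4 ⊗ 5) ⊕ (0 ⊕ 8)) gives 0.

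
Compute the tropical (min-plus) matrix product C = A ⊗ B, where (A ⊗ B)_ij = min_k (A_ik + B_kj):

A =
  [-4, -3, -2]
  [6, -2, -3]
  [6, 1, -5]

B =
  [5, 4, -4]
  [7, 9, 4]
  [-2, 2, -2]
A ⊗ B =
  [-4, 0, -8]
  [-5, -1, -5]
  [-7, -3, -7]

Apply the min-plus product entry-by-entry:
  C[0][0] = min over k of (A[0][0] + B[0][0] = -4 + 5 = 1, A[0][1] + B[1][0] = -3 + 7 = 4, A[0][2] + B[2][0] = -2 + -2 = -4) = -4 (attained at k = 2)
  C[0][1] = min over k of (A[0][0] + B[0][1] = -4 + 4 = 0, A[0][1] + B[1][1] = -3 + 9 = 6, A[0][2] + B[2][1] = -2 + 2 = 0) = 0 (attained at k = 0)
  C[0][2] = min over k of (A[0][0] + B[0][2] = -4 + -4 = -8, A[0][1] + B[1][2] = -3 + 4 = 1, A[0][2] + B[2][2] = -2 + -2 = -4) = -8 (attained at k = 0)
  C[1][0] = min over k of (A[1][0] + B[0][0] = 6 + 5 = 11, A[1][1] + B[1][0] = -2 + 7 = 5, A[1][2] + B[2][0] = -3 + -2 = -5) = -5 (attained at k = 2)
  C[1][1] = min over k of (A[1][0] + B[0][1] = 6 + 4 = 10, A[1][1] + B[1][1] = -2 + 9 = 7, A[1][2] + B[2][1] = -3 + 2 = -1) = -1 (attained at k = 2)
  C[1][2] = min over k of (A[1][0] + B[0][2] = 6 + -4 = 2, A[1][1] + B[1][2] = -2 + 4 = 2, A[1][2] + B[2][2] = -3 + -2 = -5) = -5 (attained at k = 2)
  C[2][0] = min over k of (A[2][0] + B[0][0] = 6 + 5 = 11, A[2][1] + B[1][0] = 1 + 7 = 8, A[2][2] + B[2][0] = -5 + -2 = -7) = -7 (attained at k = 2)
  C[2][1] = min over k of (A[2][0] + B[0][1] = 6 + 4 = 10, A[2][1] + B[1][1] = 1 + 9 = 10, A[2][2] + B[2][1] = -5 + 2 = -3) = -3 (attained at k = 2)
  C[2][2] = min over k of (A[2][0] + B[0][2] = 6 + -4 = 2, A[2][1] + B[1][2] = 1 + 4 = 5, A[2][2] + B[2][2] = -5 + -2 = -7) = -7 (attained at k = 2)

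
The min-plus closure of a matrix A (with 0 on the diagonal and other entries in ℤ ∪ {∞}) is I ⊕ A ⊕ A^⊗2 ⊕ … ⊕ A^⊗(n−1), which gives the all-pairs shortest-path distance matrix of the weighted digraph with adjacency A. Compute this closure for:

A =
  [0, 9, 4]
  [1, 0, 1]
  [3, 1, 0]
Closure =
  [0, 5, 4]
  [1, 0, 1]
  [2, 1, 0]

This is the Floyd-Warshall all-pairs shortest-path computation. For each intermediate vertex k = 0, 1, …, 2, update dist[i][j] ← min(dist[i][j], dist[i][k] + dist[k][j]). The final matrix gives, for each (i, j), the minimum total weight of any directed path from i to j (possibly empty when i = j).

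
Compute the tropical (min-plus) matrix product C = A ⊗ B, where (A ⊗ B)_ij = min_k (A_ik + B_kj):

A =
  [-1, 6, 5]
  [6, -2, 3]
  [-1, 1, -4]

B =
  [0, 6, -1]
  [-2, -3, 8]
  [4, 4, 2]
A ⊗ B =
  [-1, 3, -2]
  [-4, -5, 5]
  [-1, -2, -2]

Apply the min-plus product entry-by-entry:
  C[0][0] = min over k of (A[0][0] + B[0][0] = -1 + 0 = -1, A[0][1] + B[1][0] = 6 + -2 = 4, A[0][2] + B[2][0] = 5 + 4 = 9) = -1 (attained at k = 0)
  C[0][1] = min over k of (A[0][0] + B[0][1] = -1 + 6 = 5, A[0][1] + B[1][1] = 6 + -3 = 3, A[0][2] + B[2][1] = 5 + 4 = 9) = 3 (attained at k = 1)
  C[0][2] = min over k of (A[0][0] + B[0][2] = -1 + -1 = -2, A[0][1] + B[1][2] = 6 + 8 = 14, A[0][2] + B[2][2] = 5 + 2 = 7) = -2 (attained at k = 0)
  C[1][0] = min over k of (A[1][0] + B[0][0] = 6 + 0 = 6, A[1][1] + B[1][0] = -2 + -2 = -4, A[1][2] + B[2][0] = 3 + 4 = 7) = -4 (attained at k = 1)
  C[1][1] = min over k of (A[1][0] + B[0][1] = 6 + 6 = 12, A[1][1] + B[1][1] = -2 + -3 = -5, A[1][2] + B[2][1] = 3 + 4 = 7) = -5 (attained at k = 1)
  C[1][2] = min over k of (A[1][0] + B[0][2] = 6 + -1 = 5, A[1][1] + B[1][2] = -2 + 8 = 6, A[1][2] + B[2][2] = 3 + 2 = 5) = 5 (attained at k = 0)
  C[2][0] = min over k of (A[2][0] + B[0][0] = -1 + 0 = -1, A[2][1] + B[1][0] = 1 + -2 = -1, A[2][2] + B[2][0] = -4 + 4 = 0) = -1 (attained at k = 0)
  C[2][1] = min over k of (A[2][0] + B[0][1] = -1 + 6 = 5, A[2][1] + B[1][1] = 1 + -3 = -2, A[2][2] + B[2][1] = -4 + 4 = 0) = -2 (attained at k = 1)
  C[2][2] = min over k of (A[2][0] + B[0][2] = -1 + -1 = -2, A[2][1] + B[1][2] = 1 + 8 = 9, A[2][2] + B[2][2] = -4 + 2 = -2) = -2 (attained at k = 0)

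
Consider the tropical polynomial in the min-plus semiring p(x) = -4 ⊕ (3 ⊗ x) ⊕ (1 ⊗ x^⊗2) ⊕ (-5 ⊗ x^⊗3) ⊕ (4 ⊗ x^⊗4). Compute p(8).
p(8) = -4

A tropical monomial a ⊗ x^⊗i evaluates to a + i · x. Evaluating each term at x = 8:
  Term 0 contributes -4 + 0 · 8 = -4
  Term 1 contributes 3 + 1 · 8 = 11
  Term 2 contributes 1 + 2 · 8 = 17
  Term 3 contributes -5 + 3 · 8 = 19
  Term 4 contributes 4 + 4 · 8 = 36
p(8) = ⊕ of these = min[-4, 11, 17, 19, 36] = -4.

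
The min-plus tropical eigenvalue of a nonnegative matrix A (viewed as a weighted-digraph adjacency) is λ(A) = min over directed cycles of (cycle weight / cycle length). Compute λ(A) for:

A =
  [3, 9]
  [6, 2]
λ(A) = 2

Enumerate directed cycles and compute their means (weight / length). Sample:
  cycle 0 → 0: weight = 3, length = 1, mean = 3/1 ≈ 3.000
  cycle 1 → 1: weight = 2, length = 1, mean = 2/1 ≈ 2.000
  cycle 0 → 1 → 0: weight = 15, length = 2, mean = 15/2 ≈ 7.500
  cycle 1 → 0 → 1: weight = 15, length = 2, mean = 15/2 ≈ 7.500
Minimum mean = 2.000, attained e.g. along the cycle 1 → 1 with weight 2 and length 1. So λ(A) = 2/1 = 2.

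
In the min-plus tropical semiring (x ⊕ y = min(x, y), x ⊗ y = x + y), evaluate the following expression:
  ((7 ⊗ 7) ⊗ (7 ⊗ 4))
((7 ⊗ 7) ⊗ (7 ⊗ 4)) = 25

Expand innermost to outermost. Recall ⊕ takes the minimum of its arguments and ⊗ takes their sum. Working out the expression ((7 ⊗ 7) ⊗ (7 ⊗ 4)) gives 25.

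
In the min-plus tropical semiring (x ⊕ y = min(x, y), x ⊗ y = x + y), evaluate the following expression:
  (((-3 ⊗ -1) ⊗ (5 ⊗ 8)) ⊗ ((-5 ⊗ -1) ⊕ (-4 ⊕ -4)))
(((-3 ⊗ -1) ⊗ (5 ⊗ 8)) ⊗ ((-5 ⊗ -1) ⊕ (-4 ⊕ -4))) = 3

Expand innermost to outermost. Recall ⊕ takes the minimum of its arguments and ⊗ takes their sum. Working out the expression (((-3 ⊗ -1) ⊗ (5 ⊗ 8)) ⊗ ((-5 ⊗ -1) ⊕ (-4 ⊕ -4))) gives 3.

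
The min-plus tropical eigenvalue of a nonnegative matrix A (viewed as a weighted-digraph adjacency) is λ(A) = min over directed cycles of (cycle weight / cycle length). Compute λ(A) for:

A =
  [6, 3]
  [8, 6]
λ(A) = 11/2

Enumerate directed cycles and compute their means (weight / length). Sample:
  cycle 0 → 0: weight = 6, length = 1, mean = 6/1 ≈ 6.000
  cycle 1 → 1: weight = 6, length = 1, mean = 6/1 ≈ 6.000
  cycle 0 → 1 → 0: weight = 11, length = 2, mean = 11/2 ≈ 5.500
  cycle 1 → 0 → 1: weight = 11, length = 2, mean = 11/2 ≈ 5.500
Minimum mean = 5.500, attained e.g. along the cycle 0 → 1 → 0 with weight 11 and length 2. So λ(A) = 11/2 = 11/2.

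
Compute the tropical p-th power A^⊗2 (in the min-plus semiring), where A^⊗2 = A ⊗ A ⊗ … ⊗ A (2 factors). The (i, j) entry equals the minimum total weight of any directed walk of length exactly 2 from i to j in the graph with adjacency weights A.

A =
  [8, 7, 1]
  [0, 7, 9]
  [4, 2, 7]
A^⊗2 =
  [5, 3, 8]
  [7, 7, 1]
  [2, 9, 5]

Each entry (A^⊗2)_ij equals the minimum over all length-2 walks i = v_0 → v_1 → … → v_2 = j of Σ_t A[v_t][v_{t+1}]. For example, for (i, j) = (0, 2) we minimise over 3 possible intermediate vertex sequences; the minimum is 8, attained along the walk 0 → 2 → 2.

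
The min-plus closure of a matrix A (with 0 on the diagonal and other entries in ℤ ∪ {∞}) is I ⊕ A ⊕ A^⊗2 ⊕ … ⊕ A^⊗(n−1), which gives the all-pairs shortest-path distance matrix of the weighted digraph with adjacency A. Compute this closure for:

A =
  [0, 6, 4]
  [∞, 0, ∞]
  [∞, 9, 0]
Closure =
  [0, 6, 4]
  [∞, 0, ∞]
  [∞, 9, 0]

This is the Floyd-Warshall all-pairs shortest-path computation. For each intermediate vertex k = 0, 1, …, 2, update dist[i][j] ← min(dist[i][j], dist[i][k] + dist[k][j]). The final matrix gives, for each (i, j), the minimum total weight of any directed path from i to j (possibly empty when i = j).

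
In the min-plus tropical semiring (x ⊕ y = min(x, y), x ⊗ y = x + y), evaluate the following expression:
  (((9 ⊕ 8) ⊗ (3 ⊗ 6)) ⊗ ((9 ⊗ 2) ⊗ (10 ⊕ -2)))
(((9 ⊕ 8) ⊗ (3 ⊗ 6)) ⊗ ((9 ⊗ 2) ⊗ (10 ⊕ -2))) = 26

Expand innermost to outermost. Recall ⊕ takes the minimum of its arguments and ⊗ takes their sum. Working out the expression (((9 ⊕ 8) ⊗ (3 ⊗ 6)) ⊗ ((9 ⊗ 2) ⊗ (10 ⊕ -2))) gives 26.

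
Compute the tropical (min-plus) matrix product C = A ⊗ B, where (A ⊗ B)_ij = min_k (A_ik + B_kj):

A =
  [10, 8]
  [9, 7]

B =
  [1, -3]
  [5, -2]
A ⊗ B =
  [11, 6]
  [10, 5]

Apply the min-plus product entry-by-entry:
  C[0][0] = min over k of (A[0][0] + B[0][0] = 10 + 1 = 11, A[0][1] + B[1][0] = 8 + 5 = 13) = 11 (attained at k = 0)
  C[0][1] = min over k of (A[0][0] + B[0][1] = 10 + -3 = 7, A[0][1] + B[1][1] = 8 + -2 = 6) = 6 (attained at k = 1)
  C[1][0] = min over k of (A[1][0] + B[0][0] = 9 + 1 = 10, A[1][1] + B[1][0] = 7 + 5 = 12) = 10 (attained at k = 0)
  C[1][1] = min over k of (A[1][0] + B[0][1] = 9 + -3 = 6, A[1][1] + B[1][1] = 7 + -2 = 5) = 5 (attained at k = 1)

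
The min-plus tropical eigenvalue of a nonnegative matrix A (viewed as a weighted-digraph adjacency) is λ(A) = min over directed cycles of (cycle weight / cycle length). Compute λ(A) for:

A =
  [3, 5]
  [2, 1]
λ(A) = 1

Enumerate directed cycles and compute their means (weight / length). Sample:
  cycle 0 → 0: weight = 3, length = 1, mean = 3/1 ≈ 3.000
  cycle 1 → 1: weight = 1, length = 1, mean = 1/1 ≈ 1.000
  cycle 0 → 1 → 0: weight = 7, length = 2, mean = 7/2 ≈ 3.500
  cycle 1 → 0 → 1: weight = 7, length = 2, mean = 7/2 ≈ 3.500
Minimum mean = 1.000, attained e.g. along the cycle 1 → 1 with weight 1 and length 1. So λ(A) = 1/1 = 1.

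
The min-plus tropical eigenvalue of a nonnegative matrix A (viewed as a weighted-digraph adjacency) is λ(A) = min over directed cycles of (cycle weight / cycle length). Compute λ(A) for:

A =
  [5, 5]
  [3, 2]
λ(A) = 2

Enumerate directed cycles and compute their means (weight / length). Sample:
  cycle 0 → 0: weight = 5, length = 1, mean = 5/1 ≈ 5.000
  cycle 1 → 1: weight = 2, length = 1, mean = 2/1 ≈ 2.000
  cycle 0 → 1 → 0: weight = 8, length = 2, mean = 8/2 ≈ 4.000
  cycle 1 → 0 → 1: weight = 8, length = 2, mean = 8/2 ≈ 4.000
Minimum mean = 2.000, attained e.g. along the cycle 1 → 1 with weight 2 and length 1. So λ(A) = 2/1 = 2.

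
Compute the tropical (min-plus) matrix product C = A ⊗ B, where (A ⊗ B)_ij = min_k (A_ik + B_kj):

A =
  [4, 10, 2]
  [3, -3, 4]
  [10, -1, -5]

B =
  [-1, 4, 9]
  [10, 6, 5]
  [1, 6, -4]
A ⊗ B =
  [3, 8, -2]
  [2, 3, 0]
  [-4, 1, -9]

Apply the min-plus product entry-by-entry:
  C[0][0] = min over k of (A[0][0] + B[0][0] = 4 + -1 = 3, A[0][1] + B[1][0] = 10 + 10 = 20, A[0][2] + B[2][0] = 2 + 1 = 3) = 3 (attained at k = 0)
  C[0][1] = min over k of (A[0][0] + B[0][1] = 4 + 4 = 8, A[0][1] + B[1][1] = 10 + 6 = 16, A[0][2] + B[2][1] = 2 + 6 = 8) = 8 (attained at k = 0)
  C[0][2] = min over k of (A[0][0] + B[0][2] = 4 + 9 = 13, A[0][1] + B[1][2] = 10 + 5 = 15, A[0][2] + B[2][2] = 2 + -4 = -2) = -2 (attained at k = 2)
  C[1][0] = min over k of (A[1][0] + B[0][0] = 3 + -1 = 2, A[1][1] + B[1][0] = -3 + 10 = 7, A[1][2] + B[2][0] = 4 + 1 = 5) = 2 (attained at k = 0)
  C[1][1] = min over k of (A[1][0] + B[0][1] = 3 + 4 = 7, A[1][1] + B[1][1] = -3 + 6 = 3, A[1][2] + B[2][1] = 4 + 6 = 10) = 3 (attained at k = 1)
  C[1][2] = min over k of (A[1][0] + B[0][2] = 3 + 9 = 12, A[1][1] + B[1][2] = -3 + 5 = 2, A[1][2] + B[2][2] = 4 + -4 = 0) = 0 (attained at k = 2)
  C[2][0] = min over k of (A[2][0] + B[0][0] = 10 + -1 = 9, A[2][1] + B[1][0] = -1 + 10 = 9, A[2][2] + B[2][0] = -5 + 1 = -4) = -4 (attained at k = 2)
  C[2][1] = min over k of (A[2][0] + B[0][1] = 10 + 4 = 14, A[2][1] + B[1][1] = -1 + 6 = 5, A[2][2] + B[2][1] = -5 + 6 = 1) = 1 (attained at k = 2)
  C[2][2] = min over k of (A[2][0] + B[0][2] = 10 + 9 = 19, A[2][1] + B[1][2] = -1 + 5 = 4, A[2][2] + B[2][2] = -5 + -4 = -9) = -9 (attained at k = 2)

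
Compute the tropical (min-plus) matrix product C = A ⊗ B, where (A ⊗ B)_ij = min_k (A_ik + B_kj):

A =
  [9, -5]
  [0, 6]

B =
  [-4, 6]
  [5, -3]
A ⊗ B =
  [0, -8]
  [-4, 3]

Apply the min-plus product entry-by-entry:
  C[0][0] = min over k of (A[0][0] + B[0][0] = 9 + -4 = 5, A[0][1] + B[1][0] = -5 + 5 = 0) = 0 (attained at k = 1)
  C[0][1] = min over k of (A[0][0] + B[0][1] = 9 + 6 = 15, A[0][1] + B[1][1] = -5 + -3 = -8) = -8 (attained at k = 1)
  C[1][0] = min over k of (A[1][0] + B[0][0] = 0 + -4 = -4, A[1][1] + B[1][0] = 6 + 5 = 11) = -4 (attained at k = 0)
  C[1][1] = min over k of (A[1][0] + B[0][1] = 0 + 6 = 6, A[1][1] + B[1][1] = 6 + -3 = 3) = 3 (attained at k = 1)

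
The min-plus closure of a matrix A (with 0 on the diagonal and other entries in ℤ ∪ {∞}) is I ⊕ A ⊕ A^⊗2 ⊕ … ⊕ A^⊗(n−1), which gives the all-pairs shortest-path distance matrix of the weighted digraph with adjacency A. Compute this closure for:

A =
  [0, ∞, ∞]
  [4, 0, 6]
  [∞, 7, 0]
Closure =
  [0, ∞, ∞]
  [4, 0, 6]
  [11, 7, 0]

This is the Floyd-Warshall all-pairs shortest-path computation. For each intermediate vertex k = 0, 1, …, 2, update dist[i][j] ← min(dist[i][j], dist[i][k] + dist[k][j]). The final matrix gives, for each (i, j), the minimum total weight of any directed path from i to j (possibly empty when i = j).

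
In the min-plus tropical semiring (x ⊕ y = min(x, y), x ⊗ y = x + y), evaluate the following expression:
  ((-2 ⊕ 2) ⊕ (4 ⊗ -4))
((-2 ⊕ 2) ⊕ (4 ⊗ -4)) = -2

Expand innermost to outermost. Recall ⊕ takes the minimum of its arguments and ⊗ takes their sum. Working out the expression ((-2 ⊕ 2) ⊕ (4 ⊗ -4)) gives -2.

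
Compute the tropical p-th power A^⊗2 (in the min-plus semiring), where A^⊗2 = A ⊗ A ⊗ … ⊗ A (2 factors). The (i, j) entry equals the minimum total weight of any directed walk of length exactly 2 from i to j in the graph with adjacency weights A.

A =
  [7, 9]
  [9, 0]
A^⊗2 =
  [14, 9]
  [9, 0]

Each entry (A^⊗2)_ij equals the minimum over all length-2 walks i = v_0 → v_1 → … → v_2 = j of Σ_t A[v_t][v_{t+1}]. For example, for (i, j) = (0, 1) we minimise over 2 possible intermediate vertex sequences; the minimum is 9, attained along the walk 0 → 1 → 1.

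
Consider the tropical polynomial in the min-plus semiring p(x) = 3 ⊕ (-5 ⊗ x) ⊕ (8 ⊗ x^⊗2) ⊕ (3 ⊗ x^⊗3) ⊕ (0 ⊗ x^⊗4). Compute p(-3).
p(-3) = -12

A tropical monomial a ⊗ x^⊗i evaluates to a + i · x. Evaluating each term at x = -3:
  Term 0 contributes 3 + 0 · -3 = 3
  Term 1 contributes -5 + 1 · -3 = -8
  Term 2 contributes 8 + 2 · -3 = 2
  Term 3 contributes 3 + 3 · -3 = -6
  Term 4 contributes 0 + 4 · -3 = -12
p(-3) = ⊕ of these = min[3, -8, 2, -6, -12] = -12.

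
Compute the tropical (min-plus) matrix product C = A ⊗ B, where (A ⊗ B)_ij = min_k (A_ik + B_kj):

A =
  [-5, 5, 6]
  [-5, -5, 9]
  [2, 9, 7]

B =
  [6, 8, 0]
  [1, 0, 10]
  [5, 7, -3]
A ⊗ B =
  [1, 3, -5]
  [-4, -5, -5]
  [8, 9, 2]

Apply the min-plus product entry-by-entry:
  C[0][0] = min over k of (A[0][0] + B[0][0] = -5 + 6 = 1, A[0][1] + B[1][0] = 5 + 1 = 6, A[0][2] + B[2][0] = 6 + 5 = 11) = 1 (attained at k = 0)
  C[0][1] = min over k of (A[0][0] + B[0][1] = -5 + 8 = 3, A[0][1] + B[1][1] = 5 + 0 = 5, A[0][2] + B[2][1] = 6 + 7 = 13) = 3 (attained at k = 0)
  C[0][2] = min over k of (A[0][0] + B[0][2] = -5 + 0 = -5, A[0][1] + B[1][2] = 5 + 10 = 15, A[0][2] + B[2][2] = 6 + -3 = 3) = -5 (attained at k = 0)
  C[1][0] = min over k of (A[1][0] + B[0][0] = -5 + 6 = 1, A[1][1] + B[1][0] = -5 + 1 = -4, A[1][2] + B[2][0] = 9 + 5 = 14) = -4 (attained at k = 1)
  C[1][1] = min over k of (A[1][0] + B[0][1] = -5 + 8 = 3, A[1][1] + B[1][1] = -5 + 0 = -5, A[1][2] + B[2][1] = 9 + 7 = 16) = -5 (attained at k = 1)
  C[1][2] = min over k of (A[1][0] + B[0][2] = -5 + 0 = -5, A[1][1] + B[1][2] = -5 + 10 = 5, A[1][2] + B[2][2] = 9 + -3 = 6) = -5 (attained at k = 0)
  C[2][0] = min over k of (A[2][0] + B[0][0] = 2 + 6 = 8, A[2][1] + B[1][0] = 9 + 1 = 10, A[2][2] + B[2][0] = 7 + 5 = 12) = 8 (attained at k = 0)
  C[2][1] = min over k of (A[2][0] + B[0][1] = 2 + 8 = 10, A[2][1] + B[1][1] = 9 + 0 = 9, A[2][2] + B[2][1] = 7 + 7 = 14) = 9 (attained at k = 1)
  C[2][2] = min over k of (A[2][0] + B[0][2] = 2 + 0 = 2, A[2][1] + B[1][2] = 9 + 10 = 19, A[2][2] + B[2][2] = 7 + -3 = 4) = 2 (attained at k = 0)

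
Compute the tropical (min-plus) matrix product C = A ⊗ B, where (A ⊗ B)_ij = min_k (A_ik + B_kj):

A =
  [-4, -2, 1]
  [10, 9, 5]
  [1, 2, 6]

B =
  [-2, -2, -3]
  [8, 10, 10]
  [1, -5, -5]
A ⊗ B =
  [-6, -6, -7]
  [6, 0, 0]
  [-1, -1, -2]

Apply the min-plus product entry-by-entry:
  C[0][0] = min over k of (A[0][0] + B[0][0] = -4 + -2 = -6, A[0][1] + B[1][0] = -2 + 8 = 6, A[0][2] + B[2][0] = 1 + 1 = 2) = -6 (attained at k = 0)
  C[0][1] = min over k of (A[0][0] + B[0][1] = -4 + -2 = -6, A[0][1] + B[1][1] = -2 + 10 = 8, A[0][2] + B[2][1] = 1 + -5 = -4) = -6 (attained at k = 0)
  C[0][2] = min over k of (A[0][0] + B[0][2] = -4 + -3 = -7, A[0][1] + B[1][2] = -2 + 10 = 8, A[0][2] + B[2][2] = 1 + -5 = -4) = -7 (attained at k = 0)
  C[1][0] = min over k of (A[1][0] + B[0][0] = 10 + -2 = 8, A[1][1] + B[1][0] = 9 + 8 = 17, A[1][2] + B[2][0] = 5 + 1 = 6) = 6 (attained at k = 2)
  C[1][1] = min over k of (A[1][0] + B[0][1] = 10 + -2 = 8, A[1][1] + B[1][1] = 9 + 10 = 19, A[1][2] + B[2][1] = 5 + -5 = 0) = 0 (attained at k = 2)
  C[1][2] = min over k of (A[1][0] + B[0][2] = 10 + -3 = 7, A[1][1] + B[1][2] = 9 + 10 = 19, A[1][2] + B[2][2] = 5 + -5 = 0) = 0 (attained at k = 2)
  C[2][0] = min over k of (A[2][0] + B[0][0] = 1 + -2 = -1, A[2][1] + B[1][0] = 2 + 8 = 10, A[2][2] + B[2][0] = 6 + 1 = 7) = -1 (attained at k = 0)
  C[2][1] = min over k of (A[2][0] + B[0][1] = 1 + -2 = -1, A[2][1] + B[1][1] = 2 + 10 = 12, A[2][2] + B[2][1] = 6 + -5 = 1) = -1 (attained at k = 0)
  C[2][2] = min over k of (A[2][0] + B[0][2] = 1 + -3 = -2, A[2][1] + B[1][2] = 2 + 10 = 12, A[2][2] + B[2][2] = 6 + -5 = 1) = -2 (attained at k = 0)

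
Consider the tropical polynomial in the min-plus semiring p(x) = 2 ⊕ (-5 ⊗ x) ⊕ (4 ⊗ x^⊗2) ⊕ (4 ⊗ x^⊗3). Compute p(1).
p(1) = -4

A tropical monomial a ⊗ x^⊗i evaluates to a + i · x. Evaluating each term at x = 1:
  Term 0 contributes 2 + 0 · 1 = 2
  Term 1 contributes -5 + 1 · 1 = -4
  Term 2 contributes 4 + 2 · 1 = 6
  Term 3 contributes 4 + 3 · 1 = 7
p(1) = ⊕ of these = min[2, -4, 6, 7] = -4.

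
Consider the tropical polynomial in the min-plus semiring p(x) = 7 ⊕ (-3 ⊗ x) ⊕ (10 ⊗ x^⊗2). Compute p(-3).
p(-3) = -6

A tropical monomial a ⊗ x^⊗i evaluates to a + i · x. Evaluating each term at x = -3:
  Term 0 contributes 7 + 0 · -3 = 7
  Term 1 contributes -3 + 1 · -3 = -6
  Term 2 contributes 10 + 2 · -3 = 4
p(-3) = ⊕ of these = min[7, -6, 4] = -6.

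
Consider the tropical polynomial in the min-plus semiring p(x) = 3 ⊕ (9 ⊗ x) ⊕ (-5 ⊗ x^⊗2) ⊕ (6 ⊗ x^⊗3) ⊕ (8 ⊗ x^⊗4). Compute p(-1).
p(-1) = -7

A tropical monomial a ⊗ x^⊗i evaluates to a + i · x. Evaluating each term at x = -1:
  Term 0 contributes 3 + 0 · -1 = 3
  Term 1 contributes 9 + 1 · -1 = 8
  Term 2 contributes -5 + 2 · -1 = -7
  Term 3 contributes 6 + 3 · -1 = 3
  Term 4 contributes 8 + 4 · -1 = 4
p(-1) = ⊕ of these = min[3, 8, -7, 3, 4] = -7.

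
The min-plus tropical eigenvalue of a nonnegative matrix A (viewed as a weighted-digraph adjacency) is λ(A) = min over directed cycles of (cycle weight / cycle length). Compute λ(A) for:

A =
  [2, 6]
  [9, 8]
λ(A) = 2

Enumerate directed cycles and compute their means (weight / length). Sample:
  cycle 0 → 0: weight = 2, length = 1, mean = 2/1 ≈ 2.000
  cycle 1 → 1: weight = 8, length = 1, mean = 8/1 ≈ 8.000
  cycle 0 → 1 → 0: weight = 15, length = 2, mean = 15/2 ≈ 7.500
  cycle 1 → 0 → 1: weight = 15, length = 2, mean = 15/2 ≈ 7.500
Minimum mean = 2.000, attained e.g. along the cycle 0 → 0 with weight 2 and length 1. So λ(A) = 2/1 = 2.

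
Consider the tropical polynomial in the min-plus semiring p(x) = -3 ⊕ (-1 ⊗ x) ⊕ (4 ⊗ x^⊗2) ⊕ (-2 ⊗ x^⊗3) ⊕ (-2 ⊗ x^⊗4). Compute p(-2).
p(-2) = -10

A tropical monomial a ⊗ x^⊗i evaluates to a + i · x. Evaluating each term at x = -2:
  Term 0 contributes -3 + 0 · -2 = -3
  Term 1 contributes -1 + 1 · -2 = -3
  Term 2 contributes 4 + 2 · -2 = 0
  Term 3 contributes -2 + 3 · -2 = -8
  Term 4 contributes -2 + 4 · -2 = -10
p(-2) = ⊕ of these = min[-3, -3, 0, -8, -10] = -10.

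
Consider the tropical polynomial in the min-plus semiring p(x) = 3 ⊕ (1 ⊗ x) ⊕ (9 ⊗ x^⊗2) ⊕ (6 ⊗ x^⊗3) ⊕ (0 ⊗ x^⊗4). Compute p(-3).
p(-3) = -12

A tropical monomial a ⊗ x^⊗i evaluates to a + i · x. Evaluating each term at x = -3:
  Term 0 contributes 3 + 0 · -3 = 3
  Term 1 contributes 1 + 1 · -3 = -2
  Term 2 contributes 9 + 2 · -3 = 3
  Term 3 contributes 6 + 3 · -3 = -3
  Term 4 contributes 0 + 4 · -3 = -12
p(-3) = ⊕ of these = min[3, -2, 3, -3, -12] = -12.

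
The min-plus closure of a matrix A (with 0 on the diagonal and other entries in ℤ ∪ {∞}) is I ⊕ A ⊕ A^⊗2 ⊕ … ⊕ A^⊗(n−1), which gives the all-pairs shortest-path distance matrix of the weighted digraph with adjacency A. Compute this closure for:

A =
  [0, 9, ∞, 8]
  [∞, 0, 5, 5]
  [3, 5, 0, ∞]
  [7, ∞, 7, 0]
Closure =
  [0, 9, 14, 8]
  [8, 0, 5, 5]
  [3, 5, 0, 10]
  [7, 12, 7, 0]

This is the Floyd-Warshall all-pairs shortest-path computation. For each intermediate vertex k = 0, 1, …, 3, update dist[i][j] ← min(dist[i][j], dist[i][k] + dist[k][j]). The final matrix gives, for each (i, j), the minimum total weight of any directed path from i to j (possibly empty when i = j).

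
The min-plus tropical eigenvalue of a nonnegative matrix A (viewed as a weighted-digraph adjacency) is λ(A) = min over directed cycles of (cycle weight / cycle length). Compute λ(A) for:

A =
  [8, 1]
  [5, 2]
λ(A) = 2

Enumerate directed cycles and compute their means (weight / length). Sample:
  cycle 0 → 0: weight = 8, length = 1, mean = 8/1 ≈ 8.000
  cycle 1 → 1: weight = 2, length = 1, mean = 2/1 ≈ 2.000
  cycle 0 → 1 → 0: weight = 6, length = 2, mean = 6/2 ≈ 3.000
  cycle 1 → 0 → 1: weight = 6, length = 2, mean = 6/2 ≈ 3.000
Minimum mean = 2.000, attained e.g. along the cycle 1 → 1 with weight 2 and length 1. So λ(A) = 2/1 = 2.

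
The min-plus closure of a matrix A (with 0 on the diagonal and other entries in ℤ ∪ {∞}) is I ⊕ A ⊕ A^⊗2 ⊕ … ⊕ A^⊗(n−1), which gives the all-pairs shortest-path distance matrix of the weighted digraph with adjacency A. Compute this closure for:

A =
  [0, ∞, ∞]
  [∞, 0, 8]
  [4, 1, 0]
Closure =
  [0, ∞, ∞]
  [12, 0, 8]
  [4, 1, 0]

This is the Floyd-Warshall all-pairs shortest-path computation. For each intermediate vertex k = 0, 1, …, 2, update dist[i][j] ← min(dist[i][j], dist[i][k] + dist[k][j]). The final matrix gives, for each (i, j), the minimum total weight of any directed path from i to j (possibly empty when i = j).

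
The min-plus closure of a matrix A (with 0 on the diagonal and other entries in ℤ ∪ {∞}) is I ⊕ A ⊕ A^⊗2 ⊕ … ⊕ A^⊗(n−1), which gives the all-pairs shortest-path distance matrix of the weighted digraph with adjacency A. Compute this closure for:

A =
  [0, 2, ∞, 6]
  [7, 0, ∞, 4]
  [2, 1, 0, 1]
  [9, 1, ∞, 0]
Closure =
  [0, 2, ∞, 6]
  [7, 0, ∞, 4]
  [2, 1, 0, 1]
  [8, 1, ∞, 0]

This is the Floyd-Warshall all-pairs shortest-path computation. For each intermediate vertex k = 0, 1, …, 3, update dist[i][j] ← min(dist[i][j], dist[i][k] + dist[k][j]). The final matrix gives, for each (i, j), the minimum total weight of any directed path from i to j (possibly empty when i = j).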